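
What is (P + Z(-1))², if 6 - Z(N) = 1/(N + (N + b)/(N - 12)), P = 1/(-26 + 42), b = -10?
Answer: 40401/256 ≈ 157.82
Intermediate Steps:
P = 1/16 ≈ 0.062500
Z(N) = 6 - 1/(N + (-10 + N)/(-12 + N)) (Z(N) = 6 - 1/(N + (N - 10)/(N - 12)) = 6 - 1/(N + (-10 + N)/(-12 + N)))
(P + Z(-1))² = (1/16 + (48 - 6*(-1)² + 67*(-1))/(10 - 1*(-1)² + 11*(-1)))² = (1/16 + (48 - 6*1 - 67)/(10 - 1*1 - 11))² = (1/16 + (48 - 6 - 67)/(10 - 1 - 11))² = (1/16 - 25/(-2))² = (1/16 - ½*(-25))² = (1/16 + 25/2)² = (201/16)² = 40401/256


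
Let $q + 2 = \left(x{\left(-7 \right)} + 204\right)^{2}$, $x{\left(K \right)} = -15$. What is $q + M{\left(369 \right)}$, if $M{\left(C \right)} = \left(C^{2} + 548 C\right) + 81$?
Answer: $374173$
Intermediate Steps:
$M{\left(C \right)} = 81 + C^{2} + 548 C$
$q = 35719$ ($q = -2 + \left(-15 + 204\right)^{2} = -2 + 189^{2} = -2 + 35721 = 35719$)
$q + M{\left(369 \right)} = 35719 + \left(81 + 369^{2} + 548 \cdot 369\right) = 35719 + \left(81 + 136161 + 202212\right) = 35719 + 338454 = 374173$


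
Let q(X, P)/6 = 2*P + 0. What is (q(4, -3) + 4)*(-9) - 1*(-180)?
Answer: 468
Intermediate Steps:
q(X, P) = 12*P (q(X, P) = 6*(2*P + 0) = 6*(2*P) = 12*P)
(q(4, -3) + 4)*(-9) - 1*(-180) = (12*(-3) + 4)*(-9) - 1*(-180) = (-36 + 4)*(-9) + 180 = -32*(-9) + 180 = 288 + 180 = 468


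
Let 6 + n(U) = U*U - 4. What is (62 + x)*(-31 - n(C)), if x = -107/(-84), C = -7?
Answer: -26575/6 ≈ -4429.2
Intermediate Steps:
n(U) = -10 + U² (n(U) = -6 + (U*U - 4) = -6 + (U² - 4) = -6 + (-4 + U²) = -10 + U²)
x = 107/84 (x = -107*(-1/84) = 107/84 ≈ 1.2738)
(62 + x)*(-31 - n(C)) = (62 + 107/84)*(-31 - (-10 + (-7)²)) = 5315*(-31 - (-10 + 49))/84 = 5315*(-31 - 1*39)/84 = 5315*(-31 - 39)/84 = (5315/84)*(-70) = -26575/6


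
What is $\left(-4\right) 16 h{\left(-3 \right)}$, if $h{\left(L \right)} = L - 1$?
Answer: $256$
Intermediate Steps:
$h{\left(L \right)} = -1 + L$
$\left(-4\right) 16 h{\left(-3 \right)} = \left(-4\right) 16 \left(-1 - 3\right) = \left(-64\right) \left(-4\right) = 256$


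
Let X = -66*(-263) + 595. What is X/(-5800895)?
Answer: -17953/5800895 ≈ -0.0030949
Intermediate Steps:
X = 17953 (X = 17358 + 595 = 17953)
X/(-5800895) = 17953/(-5800895) = 17953*(-1/5800895) = -17953/5800895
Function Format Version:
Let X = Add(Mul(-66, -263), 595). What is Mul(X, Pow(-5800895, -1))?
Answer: Rational(-17953, 5800895) ≈ -0.0030949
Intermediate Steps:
X = 17953 (X = Add(17358, 595) = 17953)
Mul(X, Pow(-5800895, -1)) = Mul(17953, Pow(-5800895, -1)) = Mul(17953, Rational(-1, 5800895)) = Rational(-17953, 5800895)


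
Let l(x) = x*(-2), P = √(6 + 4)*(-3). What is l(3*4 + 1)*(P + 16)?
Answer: -416 + 78*√10 ≈ -169.34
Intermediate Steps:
P = -3*√10 (P = √10*(-3) = -3*√10 ≈ -9.4868)
l(x) = -2*x
l(3*4 + 1)*(P + 16) = (-2*(3*4 + 1))*(-3*√10 + 16) = (-2*(12 + 1))*(16 - 3*√10) = (-2*13)*(16 - 3*√10) = -26*(16 - 3*√10) = -416 + 78*√10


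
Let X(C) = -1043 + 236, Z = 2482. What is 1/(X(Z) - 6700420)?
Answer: -1/6701227 ≈ -1.4923e-7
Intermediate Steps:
X(C) = -807
1/(X(Z) - 6700420) = 1/(-807 - 6700420) = 1/(-6701227) = -1/6701227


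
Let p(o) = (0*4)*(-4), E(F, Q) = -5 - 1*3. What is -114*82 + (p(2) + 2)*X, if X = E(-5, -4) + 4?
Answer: -9356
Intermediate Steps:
E(F, Q) = -8 (E(F, Q) = -5 - 3 = -8)
p(o) = 0 (p(o) = 0*(-4) = 0)
X = -4 (X = -8 + 4 = -4)
-114*82 + (p(2) + 2)*X = -114*82 + (0 + 2)*(-4) = -9348 + 2*(-4) = -9348 - 8 = -9356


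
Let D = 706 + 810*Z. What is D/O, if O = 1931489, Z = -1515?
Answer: -1226444/1931489 ≈ -0.63497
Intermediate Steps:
D = -1226444 (D = 706 + 810*(-1515) = 706 - 1227150 = -1226444)
D/O = -1226444/1931489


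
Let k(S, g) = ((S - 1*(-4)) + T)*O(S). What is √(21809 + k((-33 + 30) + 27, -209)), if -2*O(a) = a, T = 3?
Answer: √21437 ≈ 146.41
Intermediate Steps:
O(a) = -a/2
k(S, g) = -S*(7 + S)/2 (k(S, g) = ((S - 1*(-4)) + 3)*(-S/2) = ((S + 4) + 3)*(-S/2) = ((4 + S) + 3)*(-S/2) = (7 + S)*(-S/2) = -S*(7 + S)/2)
√(21809 + k((-33 + 30) + 27, -209)) = √(21809 - ((-33 + 30) + 27)*(7 + ((-33 + 30) + 27))/2) = √(21809 - (-3 + 27)*(7 + (-3 + 27))/2) = √(21809 - ½*24*(7 + 24)) = √(21809 - ½*24*31) = √(21809 - 372) = √21437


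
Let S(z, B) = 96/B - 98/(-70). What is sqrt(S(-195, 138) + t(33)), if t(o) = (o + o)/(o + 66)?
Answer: sqrt(328785)/345 ≈ 1.6620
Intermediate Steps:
t(o) = 2*o/(66 + o) (t(o) = (2*o)/(66 + o) = 2*o/(66 + o))
S(z, B) = 7/5 + 96/B (S(z, B) = 96/B - 98*(-1/70) = 96/B + 7/5 = 7/5 + 96/B)
sqrt(S(-195, 138) + t(33)) = sqrt((7/5 + 96/138) + 2*33/(66 + 33)) = sqrt((7/5 + 96*(1/138)) + 2*33/99) = sqrt((7/5 + 16/23) + 2*33*(1/99)) = sqrt(241/115 + 2/3) = sqrt(953/345) = sqrt(328785)/345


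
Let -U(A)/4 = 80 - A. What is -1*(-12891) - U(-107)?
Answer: 13639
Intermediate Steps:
U(A) = -320 + 4*A (U(A) = -4*(80 - A) = -320 + 4*A)
-1*(-12891) - U(-107) = -1*(-12891) - (-320 + 4*(-107)) = 12891 - (-320 - 428) = 12891 - 1*(-748) = 12891 + 748 = 13639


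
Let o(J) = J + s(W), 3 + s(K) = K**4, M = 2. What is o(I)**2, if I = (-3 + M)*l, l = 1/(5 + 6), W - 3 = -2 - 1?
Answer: 1156/121 ≈ 9.5537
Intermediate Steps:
W = 0 (W = 3 + (-2 - 1) = 3 - 3 = 0)
l = 1/11 ≈ 0.090909
s(K) = -3 + K**4
I = -1/11 (I = (-3 + 2)*(1/11) = -1*1/11 = -1/11 ≈ -0.090909)
o(J) = -3 + J (o(J) = J + (-3 + 0**4) = J + (-3 + 0) = J - 3 = -3 + J)
o(I)**2 = (-3 - 1/11)**2 = (-34/11)**2 = 1156/121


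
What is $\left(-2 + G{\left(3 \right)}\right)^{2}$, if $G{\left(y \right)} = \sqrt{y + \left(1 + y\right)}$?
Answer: $\left(2 - \sqrt{7}\right)^{2} \approx 0.41699$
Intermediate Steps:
$G{\left(y \right)} = \sqrt{1 + 2 y}$
$\left(-2 + G{\left(3 \right)}\right)^{2} = \left(-2 + \sqrt{1 + 2 \cdot 3}\right)^{2} = \left(-2 + \sqrt{1 + 6}\right)^{2} = \left(-2 + \sqrt{7}\right)^{2}$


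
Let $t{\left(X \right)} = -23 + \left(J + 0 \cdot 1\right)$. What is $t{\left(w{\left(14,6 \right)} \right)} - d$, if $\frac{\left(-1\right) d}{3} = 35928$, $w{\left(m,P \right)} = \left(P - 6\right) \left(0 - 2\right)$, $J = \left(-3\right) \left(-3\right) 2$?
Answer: $107779$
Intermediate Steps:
$J = 18$ ($J = 9 \cdot 2 = 18$)
$w{\left(m,P \right)} = 12 - 2 P$ ($w{\left(m,P \right)} = \left(-6 + P\right) \left(-2\right) = 12 - 2 P$)
$t{\left(X \right)} = -5$ ($t{\left(X \right)} = -23 + \left(18 + 0 \cdot 1\right) = -23 + \left(18 + 0\right) = -23 + 18 = -5$)
$d = -107784$ ($d = \left(-3\right) 35928 = -107784$)
$t{\left(w{\left(14,6 \right)} \right)} - d = -5 - -107784 = -5 + 107784 = 107779$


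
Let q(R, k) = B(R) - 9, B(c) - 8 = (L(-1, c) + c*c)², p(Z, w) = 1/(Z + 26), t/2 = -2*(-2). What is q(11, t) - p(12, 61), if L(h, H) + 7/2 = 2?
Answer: 1085221/76 ≈ 14279.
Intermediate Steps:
t = 8 (t = 2*(-2*(-2)) = 2*4 = 8)
p(Z, w) = 1/(26 + Z)
L(h, H) = -3/2 (L(h, H) = -7/2 + 2 = -3/2)
B(c) = 8 + (-3/2 + c²)² (B(c) = 8 + (-3/2 + c*c)² = 8 + (-3/2 + c²)²)
q(R, k) = -1 + (-3 + 2*R²)²/4 (q(R, k) = (8 + (-3 + 2*R²)²/4) - 9 = -1 + (-3 + 2*R²)²/4)
q(11, t) - p(12, 61) = (-1 + (-3 + 2*11²)²/4) - 1/(26 + 12) = (-1 + (-3 + 2*121)²/4) - 1/38 = (-1 + (-3 + 242)²/4) - 1*1/38 = (-1 + (¼)*239²) - 1/38 = (-1 + (¼)*57121) - 1/38 = (-1 + 57121/4) - 1/38 = 57117/4 - 1/38 = 1085221/76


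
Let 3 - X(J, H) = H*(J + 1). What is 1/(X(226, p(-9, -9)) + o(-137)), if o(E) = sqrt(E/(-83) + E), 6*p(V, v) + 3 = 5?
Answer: -27141/2022799 - 9*I*sqrt(932422)/4045598 ≈ -0.013418 - 0.0021482*I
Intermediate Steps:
p(V, v) = 1/3 (p(V, v) = -1/2 + (1/6)*5 = -1/2 + 5/6 = 1/3)
X(J, H) = 3 - H*(1 + J) (X(J, H) = 3 - H*(J + 1) = 3 - H*(1 + J))
o(E) = sqrt(6806)*sqrt(E)/83 (o(E) = sqrt(E*(-1/83) + E) = sqrt(-E/83 + E) = sqrt(82*E/83) = sqrt(6806)*sqrt(E)/83)
1/(X(226, p(-9, -9)) + o(-137)) = 1/((3 - 1*1/3 - 1*1/3*226) + sqrt(6806)*sqrt(-137)/83) = 1/((3 - 1/3 - 226/3) + sqrt(6806)*(I*sqrt(137))/83) = 1/(-218/3 + I*sqrt(932422)/83)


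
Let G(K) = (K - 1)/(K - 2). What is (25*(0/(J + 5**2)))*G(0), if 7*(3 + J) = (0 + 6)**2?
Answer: 0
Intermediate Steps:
G(K) = (-1 + K)/(-2 + K)
J = 15/7 (J = -3 + (0 + 6)**2/7 = -3 + (1/7)*6**2 = -3 + (1/7)*36 = -3 + 36/7 = 15/7 ≈ 2.1429)
(25*(0/(J + 5**2)))*G(0) = (25*(0/(15/7 + 5**2)))*((-1 + 0)/(-2 + 0)) = (25*(0/(15/7 + 25)))*(-1/(-2)) = (25*(0/(190/7)))*(-1/2*(-1)) = (25*(0*(7/190)))*(1/2) = (25*0)*(1/2) = 0*(1/2) = 0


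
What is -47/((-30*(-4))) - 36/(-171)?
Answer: -413/2280 ≈ -0.18114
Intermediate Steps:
-47/((-30*(-4))) - 36/(-171) = -47/120 - 36*(-1/171) = -47*1/120 + 4/19 = -47/120 + 4/19 = -413/2280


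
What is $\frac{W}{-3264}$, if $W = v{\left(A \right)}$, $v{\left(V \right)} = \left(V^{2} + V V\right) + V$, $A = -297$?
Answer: $- \frac{58707}{1088} \approx -53.959$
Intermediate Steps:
$v{\left(V \right)} = V + 2 V^{2}$ ($v{\left(V \right)} = \left(V^{2} + V^{2}\right) + V = 2 V^{2} + V = V + 2 V^{2}$)
$W = 176121$ ($W = - 297 \left(1 + 2 \left(-297\right)\right) = - 297 \left(1 - 594\right) = \left(-297\right) \left(-593\right) = 176121$)
$\frac{W}{-3264} = \frac{176121}{-3264} = 176121 \left(- \frac{1}{3264}\right) = - \frac{58707}{1088}$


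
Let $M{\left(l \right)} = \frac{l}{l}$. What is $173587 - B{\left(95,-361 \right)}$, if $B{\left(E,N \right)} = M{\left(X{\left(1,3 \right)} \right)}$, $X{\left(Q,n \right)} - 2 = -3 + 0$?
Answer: $173586$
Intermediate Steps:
$X{\left(Q,n \right)} = -1$ ($X{\left(Q,n \right)} = 2 + \left(-3 + 0\right) = 2 - 3 = -1$)
$M{\left(l \right)} = 1$
$B{\left(E,N \right)} = 1$
$173587 - B{\left(95,-361 \right)} = 173587 - 1 = 173586$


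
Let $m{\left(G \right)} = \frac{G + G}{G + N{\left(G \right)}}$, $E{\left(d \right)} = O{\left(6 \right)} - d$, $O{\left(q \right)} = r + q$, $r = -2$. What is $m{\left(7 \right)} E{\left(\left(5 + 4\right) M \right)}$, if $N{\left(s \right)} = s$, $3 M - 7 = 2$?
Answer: $-23$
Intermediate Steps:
$M = 3$ ($M = \frac{7}{3} + \frac{1}{3} \cdot 2 = \frac{7}{3} + \frac{2}{3} = 3$)
$O{\left(q \right)} = -2 + q$
$E{\left(d \right)} = 4 - d$ ($E{\left(d \right)} = \left(-2 + 6\right) - d = 4 - d$)
$m{\left(G \right)} = 1$ ($m{\left(G \right)} = \frac{G + G}{G + G} = \frac{2 G}{2 G} = 2 G \frac{1}{2 G} = 1$)
$m{\left(7 \right)} E{\left(\left(5 + 4\right) M \right)} = 1 \left(4 - \left(5 + 4\right) 3\right) = 1 \left(4 - 9 \cdot 3\right) = 1 \left(4 - 27\right) = 1 \left(-23\right) = -23$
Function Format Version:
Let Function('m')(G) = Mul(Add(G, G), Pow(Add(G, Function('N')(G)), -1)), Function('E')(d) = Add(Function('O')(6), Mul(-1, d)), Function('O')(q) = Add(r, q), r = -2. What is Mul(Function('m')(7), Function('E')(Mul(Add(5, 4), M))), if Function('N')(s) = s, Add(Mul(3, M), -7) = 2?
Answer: -23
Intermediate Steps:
M = 3 (M = Add(Rational(7, 3), Mul(Rational(1, 3), 2)) = Add(Rational(7, 3), Rational(2, 3)) = 3)
Function('O')(q) = Add(-2, q)
Function('E')(d) = Add(4, Mul(-1, d)) (Function('E')(d) = Add(Add(-2, 6), Mul(-1, d)) = Add(4, Mul(-1, d)))
Function('m')(G) = 1 (Function('m')(G) = Mul(Add(G, G), Pow(Add(G, G), -1)) = Mul(Mul(2, G), Pow(Mul(2, G), -1)) = Mul(Mul(2, G), Mul(Rational(1, 2), Pow(G, -1))) = 1)
Mul(Function('m')(7), Function('E')(Mul(Add(5, 4), M))) = Mul(1, Add(4, Mul(-1, Mul(Add(5, 4), 3)))) = Mul(1, Add(4, Mul(-1, Mul(9, 3)))) = Mul(1, Add(4, Mul(-1, 27))) = Mul(1, Add(4, -27)) = Mul(1, -23) = -23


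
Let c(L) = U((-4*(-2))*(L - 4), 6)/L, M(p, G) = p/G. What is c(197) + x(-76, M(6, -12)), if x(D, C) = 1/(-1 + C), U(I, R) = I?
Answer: 4238/591 ≈ 7.1709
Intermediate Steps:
c(L) = (-32 + 8*L)/L (c(L) = ((-4*(-2))*(L - 4))/L = (8*(-4 + L))/L = (-32 + 8*L)/L)
c(197) + x(-76, M(6, -12)) = (8 - 32/197) + 1/(-1 + 6/(-12)) = (8 - 32*1/197) + 1/(-1 + 6*(-1/12)) = (8 - 32/197) + 1/(-1 - ½) = 1544/197 + 1/(-3/2) = 1544/197 - ⅔ = 4238/591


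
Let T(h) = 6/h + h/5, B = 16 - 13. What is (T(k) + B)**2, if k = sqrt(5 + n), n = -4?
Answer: 2116/25 ≈ 84.640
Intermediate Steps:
k = 1 (k = sqrt(5 - 4) = sqrt(1) = 1)
B = 3
T(h) = 6/h + h/5 (T(h) = 6/h + h*(1/5) = 6/h + h/5)
(T(k) + B)**2 = ((6/1 + (1/5)*1) + 3)**2 = ((6*1 + 1/5) + 3)**2 = ((6 + 1/5) + 3)**2 = (31/5 + 3)**2 = (46/5)**2 = 2116/25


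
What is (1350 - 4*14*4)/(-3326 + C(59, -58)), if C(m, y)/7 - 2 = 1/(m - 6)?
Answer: -59678/175529 ≈ -0.33999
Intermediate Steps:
C(m, y) = 14 + 7/(-6 + m) (C(m, y) = 14 + 7/(m - 6) = 14 + 7/(-6 + m))
(1350 - 4*14*4)/(-3326 + C(59, -58)) = (1350 - 4*14*4)/(-3326 + 7*(-11 + 2*59)/(-6 + 59)) = (1350 - 56*4)/(-3326 + 7*(-11 + 118)/53) = (1350 - 224)/(-3326 + 7*(1/53)*107) = 1126/(-3326 + 749/53) = 1126/(-175529/53) = 1126*(-53/175529) = -59678/175529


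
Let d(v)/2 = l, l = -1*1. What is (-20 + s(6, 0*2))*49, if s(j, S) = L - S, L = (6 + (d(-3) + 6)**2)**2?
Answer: 22736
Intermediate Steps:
l = -1
d(v) = -2 (d(v) = 2*(-1) = -2)
L = 484 (L = (6 + (-2 + 6)**2)**2 = (6 + 4**2)**2 = (6 + 16)**2 = 22**2 = 484)
s(j, S) = 484 - S
(-20 + s(6, 0*2))*49 = (-20 + (484 - 0*2))*49 = (-20 + (484 - 1*0))*49 = (-20 + (484 + 0))*49 = (-20 + 484)*49 = 464*49 = 22736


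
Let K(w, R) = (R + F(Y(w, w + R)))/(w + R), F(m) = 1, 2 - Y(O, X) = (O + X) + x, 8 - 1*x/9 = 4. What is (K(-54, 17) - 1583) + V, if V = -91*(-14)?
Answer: -11451/37 ≈ -309.49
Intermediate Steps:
x = 36 (x = 72 - 9*4 = 72 - 36 = 36)
Y(O, X) = -34 - O - X (Y(O, X) = 2 - ((O + X) + 36) = 2 - (36 + O + X) = 2 + (-36 - O - X) = -34 - O - X)
K(w, R) = (1 + R)/(R + w) (K(w, R) = (R + 1)/(w + R) = (1 + R)/(R + w))
V = 1274
(K(-54, 17) - 1583) + V = ((1 + 17)/(17 - 54) - 1583) + 1274 = (18/(-37) - 1583) + 1274 = (-1/37*18 - 1583) + 1274 = (-18/37 - 1583) + 1274 = -58589/37 + 1274 = -11451/37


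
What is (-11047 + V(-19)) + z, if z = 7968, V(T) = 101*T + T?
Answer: -5017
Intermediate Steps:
V(T) = 102*T
(-11047 + V(-19)) + z = (-11047 + 102*(-19)) + 7968 = (-11047 - 1938) + 7968 = -12985 + 7968 = -5017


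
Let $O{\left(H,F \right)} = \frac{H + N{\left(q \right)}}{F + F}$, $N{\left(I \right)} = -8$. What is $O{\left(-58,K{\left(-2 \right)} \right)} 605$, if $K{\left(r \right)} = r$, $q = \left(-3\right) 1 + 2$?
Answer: $\frac{19965}{2} \approx 9982.5$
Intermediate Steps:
$q = -1$ ($q = -3 + 2 = -1$)
$O{\left(H,F \right)} = \frac{-8 + H}{2 F}$ ($O{\left(H,F \right)} = \frac{H - 8}{F + F} = \frac{-8 + H}{2 F}$)
$O{\left(-58,K{\left(-2 \right)} \right)} 605 = \frac{-8 - 58}{2 \left(-2\right)} 605 = \frac{1}{2} \left(- \frac{1}{2}\right) \left(-66\right) 605 = \frac{33}{2} \cdot 605 = \frac{19965}{2}$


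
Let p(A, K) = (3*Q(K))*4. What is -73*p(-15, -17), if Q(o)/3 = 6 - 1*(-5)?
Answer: -28908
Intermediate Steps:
Q(o) = 33 (Q(o) = 3*(6 - 1*(-5)) = 3*(6 + 5) = 3*11 = 33)
p(A, K) = 396 (p(A, K) = (3*33)*4 = 99*4 = 396)
-73*p(-15, -17) = -73*396 = -28908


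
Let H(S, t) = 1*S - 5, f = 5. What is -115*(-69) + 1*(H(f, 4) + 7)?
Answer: 7942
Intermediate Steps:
H(S, t) = -5 + S (H(S, t) = S - 5 = -5 + S)
-115*(-69) + 1*(H(f, 4) + 7) = -115*(-69) + 1*((-5 + 5) + 7) = 7935 + 1*(0 + 7) = 7935 + 1*7 = 7935 + 7 = 7942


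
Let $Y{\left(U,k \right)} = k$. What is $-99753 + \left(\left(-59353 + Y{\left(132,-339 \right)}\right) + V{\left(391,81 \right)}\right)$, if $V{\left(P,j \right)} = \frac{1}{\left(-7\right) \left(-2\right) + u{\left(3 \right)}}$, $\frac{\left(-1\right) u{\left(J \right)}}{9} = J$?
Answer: $- \frac{2072786}{13} \approx -1.5945 \cdot 10^{5}$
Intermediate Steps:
$u{\left(J \right)} = - 9 J$
$V{\left(P,j \right)} = - \frac{1}{13}$ ($V{\left(P,j \right)} = \frac{1}{\left(-7\right) \left(-2\right) - 27} = \frac{1}{14 - 27} = \frac{1}{-13} = - \frac{1}{13}$)
$-99753 + \left(\left(-59353 + Y{\left(132,-339 \right)}\right) + V{\left(391,81 \right)}\right) = -99753 - \frac{775997}{13} = - \frac{2072786}{13}$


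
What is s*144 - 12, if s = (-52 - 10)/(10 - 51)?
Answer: 8436/41 ≈ 205.76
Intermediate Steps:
s = 62/41 (s = -62/(-41) = -62*(-1/41) = 62/41 ≈ 1.5122)
s*144 - 12 = (62/41)*144 - 12 = 8928/41 - 12 = 8436/41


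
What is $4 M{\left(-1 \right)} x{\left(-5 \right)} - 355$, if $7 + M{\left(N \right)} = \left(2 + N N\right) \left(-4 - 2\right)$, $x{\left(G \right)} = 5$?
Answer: $-855$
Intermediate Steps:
$M{\left(N \right)} = -19 - 6 N^{2}$ ($M{\left(N \right)} = -7 + \left(2 + N N\right) \left(-4 - 2\right) = -7 + \left(2 + N^{2}\right) \left(-6\right) = -7 - \left(12 + 6 N^{2}\right) = -19 - 6 N^{2}$)
$4 M{\left(-1 \right)} x{\left(-5 \right)} - 355 = 4 \left(-19 - 6 \left(-1\right)^{2}\right) 5 - 355 = 4 \left(-19 - 6\right) 5 - 355 = 4 \left(-25\right) 5 - 355 = \left(-100\right) 5 - 355 = -500 - 355 = -855$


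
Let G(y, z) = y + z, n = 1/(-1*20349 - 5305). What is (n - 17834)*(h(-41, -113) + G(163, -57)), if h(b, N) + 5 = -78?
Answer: -10522809051/25654 ≈ -4.1018e+5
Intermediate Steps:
h(b, N) = -83 (h(b, N) = -5 - 78 = -83)
n = -1/25654 (n = 1/(-20349 - 5305) = 1/(-25654) = -1/25654 ≈ -3.8980e-5)
(n - 17834)*(h(-41, -113) + G(163, -57)) = (-1/25654 - 17834)*(-83 + (163 - 57)) = -457513437*(-83 + 106)/25654 = -457513437/25654*23 = -10522809051/25654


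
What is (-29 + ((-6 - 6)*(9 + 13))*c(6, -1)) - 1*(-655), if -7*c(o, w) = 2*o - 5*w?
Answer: 8870/7 ≈ 1267.1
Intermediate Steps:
c(o, w) = -2*o/7 + 5*w/7 (c(o, w) = -(2*o - 5*w)/7 = -(-5*w + 2*o)/7 = -2*o/7 + 5*w/7)
(-29 + ((-6 - 6)*(9 + 13))*c(6, -1)) - 1*(-655) = (-29 + ((-6 - 6)*(9 + 13))*(-2/7*6 + (5/7)*(-1))) - 1*(-655) = (-29 + (-12*22)*(-12/7 - 5/7)) + 655 = (-29 - 264*(-17/7)) + 655 = (-29 + 4488/7) + 655 = 4285/7 + 655 = 8870/7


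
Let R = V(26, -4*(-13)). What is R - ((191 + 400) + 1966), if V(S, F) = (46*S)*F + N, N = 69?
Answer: 59704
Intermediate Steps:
V(S, F) = 69 + 46*F*S (V(S, F) = (46*S)*F + 69 = 46*F*S + 69 = 69 + 46*F*S)
R = 62261 (R = 69 + 46*(-4*(-13))*26 = 69 + 46*52*26 = 69 + 62192 = 62261)
R - ((191 + 400) + 1966) = 62261 - ((191 + 400) + 1966) = 62261 - (591 + 1966) = 62261 - 1*2557 = 62261 - 2557 = 59704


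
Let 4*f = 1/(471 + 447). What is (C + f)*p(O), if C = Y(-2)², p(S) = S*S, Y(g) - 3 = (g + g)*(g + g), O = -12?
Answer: 2651186/51 ≈ 51984.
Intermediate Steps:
f = 1/3672 (f = 1/(4*(471 + 447)) = (¼)/918 = (¼)*(1/918) = 1/3672 ≈ 0.00027233)
Y(g) = 3 + 4*g² (Y(g) = 3 + (g + g)*(g + g) = 3 + (2*g)*(2*g) = 3 + 4*g²)
p(S) = S²
C = 361 (C = (3 + 4*(-2)²)² = (3 + 4*4)² = (3 + 16)² = 19² = 361)
(C + f)*p(O) = (361 + 1/3672)*(-12)² = (1325593/3672)*144 = 2651186/51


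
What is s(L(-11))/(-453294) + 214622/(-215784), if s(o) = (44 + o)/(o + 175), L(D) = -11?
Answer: -221597957767/222797627352 ≈ -0.99462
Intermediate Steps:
s(o) = (44 + o)/(175 + o)
s(L(-11))/(-453294) + 214622/(-215784) = ((44 - 11)/(175 - 11))/(-453294) + 214622/(-215784) = (33/164)*(-1/453294) + 214622*(-1/215784) = ((1/164)*33)*(-1/453294) - 107311/107892 = (33/164)*(-1/453294) - 107311/107892 = -11/24780072 - 107311/107892 = -221597957767/222797627352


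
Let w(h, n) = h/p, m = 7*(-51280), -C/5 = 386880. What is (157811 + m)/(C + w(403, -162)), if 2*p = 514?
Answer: 3976561/38241569 ≈ 0.10399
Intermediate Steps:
C = -1934400 (C = -5*386880 = -1934400)
p = 257 (p = (½)*514 = 257)
m = -358960
w(h, n) = h/257
(157811 + m)/(C + w(403, -162)) = (157811 - 358960)/(-1934400 + (1/257)*403) = -201149/(-1934400 + 403/257) = -201149/(-497140397/257) = -201149*(-257/497140397) = 3976561/38241569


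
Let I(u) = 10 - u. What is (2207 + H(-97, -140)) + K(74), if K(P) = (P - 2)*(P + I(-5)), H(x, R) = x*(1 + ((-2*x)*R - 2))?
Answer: 2643232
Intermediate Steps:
H(x, R) = x*(-1 - 2*R*x) (H(x, R) = x*(1 + (-2*R*x - 2)) = x*(1 + (-2 - 2*R*x)) = x*(-1 - 2*R*x))
K(P) = (-2 + P)*(15 + P) (K(P) = (P - 2)*(P + (10 - 1*(-5))) = (-2 + P)*(P + (10 + 5)) = (-2 + P)*(P + 15) = (-2 + P)*(15 + P))
(2207 + H(-97, -140)) + K(74) = (2207 - 1*(-97)*(1 + 2*(-140)*(-97))) + (-30 + 74² + 13*74) = (2207 - 1*(-97)*(1 + 27160)) + (-30 + 5476 + 962) = (2207 - 1*(-97)*27161) + 6408 = (2207 + 2634617) + 6408 = 2636824 + 6408 = 2643232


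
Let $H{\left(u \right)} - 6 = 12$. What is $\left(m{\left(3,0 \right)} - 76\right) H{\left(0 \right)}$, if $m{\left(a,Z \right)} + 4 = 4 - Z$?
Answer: $-1368$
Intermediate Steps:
$m{\left(a,Z \right)} = - Z$ ($m{\left(a,Z \right)} = -4 - \left(-4 + Z\right) = - Z$)
$H{\left(u \right)} = 18$ ($H{\left(u \right)} = 6 + 12 = 18$)
$\left(m{\left(3,0 \right)} - 76\right) H{\left(0 \right)} = \left(\left(-1\right) 0 - 76\right) 18 = \left(0 - 76\right) 18 = \left(-76\right) 18 = -1368$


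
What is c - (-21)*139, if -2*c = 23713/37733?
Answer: 220261541/75466 ≈ 2918.7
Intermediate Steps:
c = -23713/75466 (c = -23713/(2*37733) = -½*23713/37733 = -23713/75466 ≈ -0.31422)
c - (-21)*139 = -23713/75466 - (-21)*139 = -23713/75466 - 1*(-2919) = -23713/75466 + 2919 = 220261541/75466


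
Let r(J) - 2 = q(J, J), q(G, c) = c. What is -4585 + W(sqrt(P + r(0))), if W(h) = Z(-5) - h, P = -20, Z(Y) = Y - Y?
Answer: -4585 - 3*I*sqrt(2) ≈ -4585.0 - 4.2426*I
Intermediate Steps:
Z(Y) = 0
r(J) = 2 + J
W(h) = -h (W(h) = 0 - h = -h)
-4585 + W(sqrt(P + r(0))) = -4585 - sqrt(-20 + (2 + 0)) = -4585 - sqrt(-20 + 2) = -4585 - sqrt(-18) = -4585 - 3*I*sqrt(2)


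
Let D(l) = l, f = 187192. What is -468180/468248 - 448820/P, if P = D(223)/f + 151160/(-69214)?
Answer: 20021118924085315765/97369789037114 ≈ 2.0562e+5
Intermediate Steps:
P = -14140253999/6478153544 (P = 223/187192 + 151160/(-69214) = 223*(1/187192) + 151160*(-1/69214) = 223/187192 - 75580/34607 = -14140253999/6478153544 ≈ -2.1828)
-468180/468248 - 448820/P = -468180/468248 - 448820/(-14140253999/6478153544) = -468180*1/468248 - 448820*(-6478153544/14140253999) = -6885/6886 + 2907524873618080/14140253999 = 20021118924085315765/97369789037114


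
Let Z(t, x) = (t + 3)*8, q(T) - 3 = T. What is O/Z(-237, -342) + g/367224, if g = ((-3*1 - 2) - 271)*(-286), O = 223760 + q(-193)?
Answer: -11939467/100152 ≈ -119.21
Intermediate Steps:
q(T) = 3 + T
Z(t, x) = 24 + 8*t (Z(t, x) = (3 + t)*8 = 24 + 8*t)
O = 223570 (O = 223760 + (3 - 193) = 223760 - 190 = 223570)
g = 78936 (g = ((-3 - 2) - 271)*(-286) = (-5 - 271)*(-286) = -276*(-286) = 78936)
O/Z(-237, -342) + g/367224 = 223570/(24 + 8*(-237)) + 78936/367224 = 223570/(24 - 1896) + 78936*(1/367224) = 223570/(-1872) + 23/107 = 223570*(-1/1872) + 23/107 = -111785/936 + 23/107 = -11939467/100152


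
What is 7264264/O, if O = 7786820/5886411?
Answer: 10690110879126/1946705 ≈ 5.4914e+6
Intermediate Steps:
O = 7786820/5886411 (O = 7786820*(1/5886411) = 7786820/5886411 ≈ 1.3228)
7264264/O = 7264264/(7786820/5886411) = 7264264*(5886411/7786820) = 10690110879126/1946705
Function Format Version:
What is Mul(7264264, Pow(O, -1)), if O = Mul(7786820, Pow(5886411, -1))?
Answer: Rational(10690110879126, 1946705) ≈ 5.4914e+6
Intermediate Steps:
O = Rational(7786820, 5886411) (O = Mul(7786820, Rational(1, 5886411)) = Rational(7786820, 5886411) ≈ 1.3228)
Mul(7264264, Pow(O, -1)) = Mul(7264264, Pow(Rational(7786820, 5886411), -1)) = Mul(7264264, Rational(5886411, 7786820)) = Rational(10690110879126, 1946705)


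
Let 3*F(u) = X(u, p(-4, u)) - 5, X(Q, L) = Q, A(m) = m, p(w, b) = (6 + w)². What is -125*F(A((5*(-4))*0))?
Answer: 625/3 ≈ 208.33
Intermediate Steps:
F(u) = -5/3 + u/3 (F(u) = (u - 5)/3 = (-5 + u)/3 = -5/3 + u/3)
-125*F(A((5*(-4))*0)) = -125*(-5/3 + ((5*(-4))*0)/3) = -125*(-5/3 + (-20*0)/3) = -125*(-5/3 + (⅓)*0) = -125*(-5/3 + 0) = -125*(-5/3) = 625/3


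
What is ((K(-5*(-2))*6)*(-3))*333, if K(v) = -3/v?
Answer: 8991/5 ≈ 1798.2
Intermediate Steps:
((K(-5*(-2))*6)*(-3))*333 = ((-3/((-5*(-2)))*6)*(-3))*333 = ((-3/10*6)*(-3))*333 = ((-3*⅒*6)*(-3))*333 = (-3/10*6*(-3))*333 = -9/5*(-3)*333 = (27/5)*333 = 8991/5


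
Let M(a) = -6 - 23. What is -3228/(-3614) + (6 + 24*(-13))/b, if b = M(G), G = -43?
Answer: 599748/52403 ≈ 11.445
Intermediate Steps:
M(a) = -29
b = -29
-3228/(-3614) + (6 + 24*(-13))/b = -3228/(-3614) + (6 + 24*(-13))/(-29) = -3228*(-1/3614) + (6 - 312)*(-1/29) = 1614/1807 - 306*(-1/29) = 1614/1807 + 306/29 = 599748/52403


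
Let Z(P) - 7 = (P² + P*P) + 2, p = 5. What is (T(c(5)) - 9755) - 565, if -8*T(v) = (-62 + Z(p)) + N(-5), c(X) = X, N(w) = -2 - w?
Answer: -10320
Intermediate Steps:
Z(P) = 9 + 2*P² (Z(P) = 7 + ((P² + P*P) + 2) = 7 + ((P² + P²) + 2) = 7 + (2*P² + 2) = 7 + (2 + 2*P²) = 9 + 2*P²)
T(v) = 0 (T(v) = -((-62 + (9 + 2*5²)) + (-2 - 1*(-5)))/8 = -((-62 + (9 + 2*25)) + (-2 + 5))/8 = -((-62 + (9 + 50)) + 3)/8 = -((-62 + 59) + 3)/8 = -(-3 + 3)/8 = -⅛*0 = 0)
(T(c(5)) - 9755) - 565 = (0 - 9755) - 565 = -9755 - 565 = -10320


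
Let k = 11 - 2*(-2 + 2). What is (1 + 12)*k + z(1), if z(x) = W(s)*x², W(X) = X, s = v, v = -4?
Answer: 139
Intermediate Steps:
s = -4
z(x) = -4*x²
k = 11 (k = 11 - 2*0 = 11 + 0 = 11)
(1 + 12)*k + z(1) = (1 + 12)*11 - 4*1² = 13*11 - 4*1 = 143 - 4 = 139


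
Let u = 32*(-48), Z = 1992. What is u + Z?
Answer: 456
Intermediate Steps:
u = -1536
u + Z = -1536 + 1992 = 456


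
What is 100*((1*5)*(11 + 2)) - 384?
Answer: 6116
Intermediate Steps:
100*((1*5)*(11 + 2)) - 384 = 100*(5*13) - 384 = 100*65 - 384 = 6500 - 384 = 6116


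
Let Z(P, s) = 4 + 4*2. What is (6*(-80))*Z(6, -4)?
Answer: -5760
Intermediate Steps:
Z(P, s) = 12 (Z(P, s) = 4 + 8 = 12)
(6*(-80))*Z(6, -4) = (6*(-80))*12 = -480*12 = -5760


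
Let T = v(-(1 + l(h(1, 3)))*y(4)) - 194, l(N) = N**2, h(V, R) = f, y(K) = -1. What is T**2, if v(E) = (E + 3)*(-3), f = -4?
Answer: 64516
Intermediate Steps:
h(V, R) = -4
v(E) = -9 - 3*E (v(E) = (3 + E)*(-3) = -9 - 3*E)
T = -254 (T = (-9 - (-3)*(1 + (-4)**2)*(-1)) - 194 = (-9 - (-3)*(1 + 16)*(-1)) - 194 = (-9 - (-3)*17*(-1)) - 194 = (-9 - (-3)*(-17)) - 194 = (-9 - 3*17) - 194 = (-9 - 51) - 194 = -60 - 194 = -254)
T**2 = (-254)**2 = 64516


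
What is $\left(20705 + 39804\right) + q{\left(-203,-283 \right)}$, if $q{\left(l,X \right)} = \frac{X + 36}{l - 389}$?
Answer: $\frac{35821575}{592} \approx 60509.0$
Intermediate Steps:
$q{\left(l,X \right)} = \frac{36 + X}{-389 + l}$
$\left(20705 + 39804\right) + q{\left(-203,-283 \right)} = \left(20705 + 39804\right) + \frac{36 - 283}{-389 - 203} = 60509 + \frac{1}{-592} \left(-247\right) = 60509 - - \frac{247}{592} = 60509 + \frac{247}{592} = \frac{35821575}{592}$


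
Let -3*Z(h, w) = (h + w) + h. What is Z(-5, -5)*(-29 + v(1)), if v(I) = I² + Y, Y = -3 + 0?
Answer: -155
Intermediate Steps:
Y = -3
Z(h, w) = -2*h/3 - w/3 (Z(h, w) = -((h + w) + h)/3 = -(w + 2*h)/3 = -2*h/3 - w/3)
v(I) = -3 + I² (v(I) = I² - 3 = -3 + I²)
Z(-5, -5)*(-29 + v(1)) = (-⅔*(-5) - ⅓*(-5))*(-29 + (-3 + 1²)) = (10/3 + 5/3)*(-29 + (-3 + 1)) = 5*(-29 - 2) = 5*(-31) = -155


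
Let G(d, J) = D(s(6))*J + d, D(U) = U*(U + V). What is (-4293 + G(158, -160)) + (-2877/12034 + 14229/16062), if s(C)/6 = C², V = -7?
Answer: -116411775938624/16107509 ≈ -7.2272e+6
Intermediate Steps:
s(C) = 6*C²
D(U) = U*(-7 + U) (D(U) = U*(U - 7) = U*(-7 + U))
G(d, J) = d + 45144*J (G(d, J) = ((6*6²)*(-7 + 6*6²))*J + d = ((6*36)*(-7 + 6*36))*J + d = (216*(-7 + 216))*J + d = (216*209)*J + d = 45144*J + d = d + 45144*J)
(-4293 + G(158, -160)) + (-2877/12034 + 14229/16062) = (-4293 + (158 + 45144*(-160))) + (-2877/12034 + 14229/16062) = (-4293 + (158 - 7223040)) + (-2877*1/12034 + 14229*(1/16062)) = (-4293 - 7222882) + (-2877/12034 + 4743/5354) = -7227175 + 10418451/16107509 = -116411775938624/16107509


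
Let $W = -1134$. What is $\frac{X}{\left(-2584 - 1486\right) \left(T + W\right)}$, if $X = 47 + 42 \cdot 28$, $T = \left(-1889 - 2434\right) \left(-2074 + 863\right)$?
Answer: $- \frac{1223}{21302457330} \approx -5.7411 \cdot 10^{-8}$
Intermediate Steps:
$T = 5235153$ ($T = \left(-4323\right) \left(-1211\right) = 5235153$)
$X = 1223$ ($X = 47 + 1176 = 1223$)
$\frac{X}{\left(-2584 - 1486\right) \left(T + W\right)} = \frac{1223}{\left(-2584 - 1486\right) \left(5235153 - 1134\right)} = \frac{1223}{\left(-4070\right) 5234019} = \frac{1223}{-21302457330} = 1223 \left(- \frac{1}{21302457330}\right) = - \frac{1223}{21302457330}$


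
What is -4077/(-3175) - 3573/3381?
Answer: 813354/3578225 ≈ 0.22731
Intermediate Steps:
-4077/(-3175) - 3573/3381 = -4077*(-1/3175) - 3573*1/3381 = 4077/3175 - 1191/1127 = 813354/3578225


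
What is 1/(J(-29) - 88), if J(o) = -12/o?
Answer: -29/2540 ≈ -0.011417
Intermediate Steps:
1/(J(-29) - 88) = 1/(-12/(-29) - 88) = 1/(-12*(-1/29) - 88) = 1/(12/29 - 88) = 1/(-2540/29) = -29/2540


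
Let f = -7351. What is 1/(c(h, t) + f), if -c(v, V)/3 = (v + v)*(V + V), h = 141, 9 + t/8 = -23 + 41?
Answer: -1/129175 ≈ -7.7414e-6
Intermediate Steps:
t = 72 (t = -72 + 8*(-23 + 41) = -72 + 8*18 = -72 + 144 = 72)
c(v, V) = -12*V*v (c(v, V) = -3*(v + v)*(V + V) = -3*2*v*2*V = -12*V*v)
1/(c(h, t) + f) = 1/(-12*72*141 - 7351) = 1/(-121824 - 7351) = 1/(-129175) = -1/129175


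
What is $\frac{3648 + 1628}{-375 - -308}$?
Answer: $- \frac{5276}{67} \approx -78.746$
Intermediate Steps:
$\frac{3648 + 1628}{-375 - -308} = \frac{5276}{-375 + \left(-473 + 781\right)} = \frac{5276}{-375 + 308} = \frac{5276}{-67} = 5276 \left(- \frac{1}{67}\right) = - \frac{5276}{67}$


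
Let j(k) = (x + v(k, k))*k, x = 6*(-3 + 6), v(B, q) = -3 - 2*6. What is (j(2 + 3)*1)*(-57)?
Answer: -855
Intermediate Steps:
v(B, q) = -15 (v(B, q) = -3 - 12 = -15)
x = 18 (x = 6*3 = 18)
j(k) = 3*k (j(k) = (18 - 15)*k = 3*k)
(j(2 + 3)*1)*(-57) = ((3*(2 + 3))*1)*(-57) = ((3*5)*1)*(-57) = (15*1)*(-57) = 15*(-57) = -855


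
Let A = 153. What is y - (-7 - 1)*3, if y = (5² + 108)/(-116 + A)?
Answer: 1021/37 ≈ 27.595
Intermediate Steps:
y = 133/37 (y = (5² + 108)/(-116 + 153) = (25 + 108)/37 = 133*(1/37) = 133/37 ≈ 3.5946)
y - (-7 - 1)*3 = 133/37 - (-7 - 1)*3 = 133/37 - (-8)*3 = 133/37 - 1*(-24) = 133/37 + 24 = 1021/37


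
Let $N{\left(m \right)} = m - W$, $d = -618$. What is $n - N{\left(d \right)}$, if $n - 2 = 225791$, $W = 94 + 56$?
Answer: $226561$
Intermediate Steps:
$W = 150$
$n = 225793$ ($n = 2 + 225791 = 225793$)
$N{\left(m \right)} = -150 + m$ ($N{\left(m \right)} = m - 150 = -150 + m$)
$n - N{\left(d \right)} = 225793 - \left(-150 - 618\right) = 225793 - -768 = 225793 + 768 = 226561$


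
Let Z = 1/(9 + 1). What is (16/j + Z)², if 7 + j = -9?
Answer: 81/100 ≈ 0.81000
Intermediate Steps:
j = -16 (j = -7 - 9 = -16)
Z = ⅒ (Z = 1/10 = ⅒ ≈ 0.10000)
(16/j + Z)² = (16/(-16) + ⅒)² = (16*(-1/16) + ⅒)² = (-1 + ⅒)² = (-9/10)² = 81/100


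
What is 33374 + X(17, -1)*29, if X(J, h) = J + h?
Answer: 33838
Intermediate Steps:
33374 + X(17, -1)*29 = 33374 + (17 - 1)*29 = 33374 + 16*29 = 33374 + 464 = 33838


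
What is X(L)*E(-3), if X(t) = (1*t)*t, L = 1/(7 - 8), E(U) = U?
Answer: -3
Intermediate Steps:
L = -1 (L = 1/(-1) = -1)
X(t) = t² (X(t) = t*t = t²)
X(L)*E(-3) = (-1)²*(-3) = 1*(-3) = -3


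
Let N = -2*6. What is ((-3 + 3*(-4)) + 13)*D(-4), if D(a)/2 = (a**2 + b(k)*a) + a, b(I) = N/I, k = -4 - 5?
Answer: -80/3 ≈ -26.667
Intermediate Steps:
N = -12
k = -9
b(I) = -12/I
D(a) = 2*a**2 + 14*a/3 (D(a) = 2*((a**2 + (-12/(-9))*a) + a) = 2*((a**2 + (-12*(-1/9))*a) + a) = 2*((a**2 + 4*a/3) + a) = 2*(a**2 + 7*a/3) = 2*a**2 + 14*a/3)
((-3 + 3*(-4)) + 13)*D(-4) = ((-3 + 3*(-4)) + 13)*((2/3)*(-4)*(7 + 3*(-4))) = ((-3 - 12) + 13)*((2/3)*(-4)*(7 - 12)) = (-15 + 13)*((2/3)*(-4)*(-5)) = -2*40/3 = -80/3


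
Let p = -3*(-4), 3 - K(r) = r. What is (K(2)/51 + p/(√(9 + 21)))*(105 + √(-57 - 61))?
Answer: (5 + 102*√30)*(105 + I*√118)/255 ≈ 232.1 + 24.012*I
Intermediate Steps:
K(r) = 3 - r
p = 12
(K(2)/51 + p/(√(9 + 21)))*(105 + √(-57 - 61)) = ((3 - 1*2)/51 + 12/(√(9 + 21)))*(105 + √(-57 - 61)) = ((3 - 2)*(1/51) + 12/(√30))*(105 + √(-118)) = (1*(1/51) + 12*(√30/30))*(105 + I*√118) = (1/51 + 2*√30/5)*(105 + I*√118) = (105 + I*√118)*(1/51 + 2*√30/5)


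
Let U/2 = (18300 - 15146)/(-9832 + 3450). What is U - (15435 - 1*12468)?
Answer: -9470851/3191 ≈ -2968.0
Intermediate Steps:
U = -3154/3191 (U = 2*((18300 - 15146)/(-9832 + 3450)) = 2*(3154/(-6382)) = 2*(3154*(-1/6382)) = 2*(-1577/3191) = -3154/3191 ≈ -0.98841)
U - (15435 - 1*12468) = -3154/3191 - (15435 - 1*12468) = -3154/3191 - (15435 - 12468) = -3154/3191 - 1*2967 = -3154/3191 - 2967 = -9470851/3191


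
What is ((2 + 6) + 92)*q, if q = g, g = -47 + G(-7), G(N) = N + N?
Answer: -6100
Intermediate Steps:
G(N) = 2*N
g = -61 (g = -47 + 2*(-7) = -47 - 14 = -61)
q = -61
((2 + 6) + 92)*q = ((2 + 6) + 92)*(-61) = (8 + 92)*(-61) = 100*(-61) = -6100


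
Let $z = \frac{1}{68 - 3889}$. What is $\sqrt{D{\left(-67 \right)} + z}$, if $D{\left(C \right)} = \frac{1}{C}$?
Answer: $\frac{36 i \sqrt{768021}}{256007} \approx 0.12324 i$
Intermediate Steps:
$z = - \frac{1}{3821}$ ($z = \frac{1}{-3821} = - \frac{1}{3821} \approx -0.00026171$)
$\sqrt{D{\left(-67 \right)} + z} = \sqrt{\frac{1}{-67} - \frac{1}{3821}} = \sqrt{- \frac{1}{67} - \frac{1}{3821}} = \sqrt{- \frac{3888}{256007}} = \frac{36 i \sqrt{768021}}{256007}$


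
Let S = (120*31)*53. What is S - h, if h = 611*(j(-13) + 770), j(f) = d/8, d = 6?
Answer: -1095073/4 ≈ -2.7377e+5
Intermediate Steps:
j(f) = 3/4 (j(f) = 6/8 = 6*(1/8) = 3/4)
S = 197160 (S = 3720*53 = 197160)
h = 1883713/4 (h = 611*(3/4 + 770) = 611*(3083/4) = 1883713/4 ≈ 4.7093e+5)
S - h = 197160 - 1*1883713/4 = 197160 - 1883713/4 = -1095073/4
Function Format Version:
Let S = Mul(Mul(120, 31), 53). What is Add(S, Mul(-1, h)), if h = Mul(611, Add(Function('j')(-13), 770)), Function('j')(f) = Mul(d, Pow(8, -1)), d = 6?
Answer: Rational(-1095073, 4) ≈ -2.7377e+5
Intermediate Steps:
Function('j')(f) = Rational(3, 4) (Function('j')(f) = Mul(6, Pow(8, -1)) = Mul(6, Rational(1, 8)) = Rational(3, 4))
S = 197160 (S = Mul(3720, 53) = 197160)
h = Rational(1883713, 4) (h = Mul(611, Add(Rational(3, 4), 770)) = Mul(611, Rational(3083, 4)) = Rational(1883713, 4) ≈ 4.7093e+5)
Add(S, Mul(-1, h)) = Add(197160, Mul(-1, Rational(1883713, 4))) = Add(197160, Rational(-1883713, 4)) = Rational(-1095073, 4)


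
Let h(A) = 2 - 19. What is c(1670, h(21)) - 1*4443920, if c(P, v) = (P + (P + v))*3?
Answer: -4433951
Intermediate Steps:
h(A) = -17
c(P, v) = 3*v + 6*P (c(P, v) = (v + 2*P)*3 = 3*v + 6*P)
c(1670, h(21)) - 1*4443920 = (3*(-17) + 6*1670) - 1*4443920 = (-51 + 10020) - 4443920 = 9969 - 4443920 = -4433951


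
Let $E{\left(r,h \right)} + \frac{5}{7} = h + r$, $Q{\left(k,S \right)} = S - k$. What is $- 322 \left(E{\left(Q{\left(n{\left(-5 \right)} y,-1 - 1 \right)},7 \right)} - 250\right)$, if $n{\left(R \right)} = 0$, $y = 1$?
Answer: $79120$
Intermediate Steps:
$E{\left(r,h \right)} = - \frac{5}{7} + h + r$ ($E{\left(r,h \right)} = - \frac{5}{7} + \left(h + r\right) = - \frac{5}{7} + h + r$)
$- 322 \left(E{\left(Q{\left(n{\left(-5 \right)} y,-1 - 1 \right)},7 \right)} - 250\right) = - 322 \left(\left(- \frac{5}{7} + 7 - \left(2 + 0 \cdot 1\right)\right) - 250\right) = - 322 \left(\left(- \frac{5}{7} + 7 - 2\right) - 250\right) = - 322 \left(\frac{30}{7} - 250\right) = \left(-322\right) \left(- \frac{1720}{7}\right) = 79120$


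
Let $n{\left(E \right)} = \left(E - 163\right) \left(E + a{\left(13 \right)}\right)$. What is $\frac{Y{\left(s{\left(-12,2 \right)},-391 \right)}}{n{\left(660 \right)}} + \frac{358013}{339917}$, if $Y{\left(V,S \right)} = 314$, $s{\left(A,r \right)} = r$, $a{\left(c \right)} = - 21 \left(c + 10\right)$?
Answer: $\frac{31600779535}{29902158573} \approx 1.0568$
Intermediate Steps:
$a{\left(c \right)} = -210 - 21 c$ ($a{\left(c \right)} = - 21 \left(10 + c\right) = -210 - 21 c$)
$n{\left(E \right)} = \left(-483 + E\right) \left(-163 + E\right)$ ($n{\left(E \right)} = \left(E - 163\right) \left(E - 483\right) = \left(-163 + E\right) \left(E - 483\right) = \left(-163 + E\right) \left(-483 + E\right) = \left(-483 + E\right) \left(-163 + E\right)$)
$\frac{Y{\left(s{\left(-12,2 \right)},-391 \right)}}{n{\left(660 \right)}} + \frac{358013}{339917} = \frac{314}{78729 + 660^{2} - 426360} + \frac{358013}{339917} = \frac{314}{78729 + 435600 - 426360} + 358013 \cdot \frac{1}{339917} = \frac{314}{87969} + \frac{358013}{339917} = \frac{31600779535}{29902158573}$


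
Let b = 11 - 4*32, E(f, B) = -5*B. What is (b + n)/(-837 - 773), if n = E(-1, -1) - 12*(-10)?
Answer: -4/805 ≈ -0.0049689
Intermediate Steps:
b = -117 (b = 11 - 128 = -117)
n = 125 (n = -5*(-1) - 12*(-10) = 5 + 120 = 125)
(b + n)/(-837 - 773) = (-117 + 125)/(-837 - 773) = 8/(-1610) = 8*(-1/1610) = -4/805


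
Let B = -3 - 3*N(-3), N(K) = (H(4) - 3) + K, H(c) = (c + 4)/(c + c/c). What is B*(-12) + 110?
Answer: -62/5 ≈ -12.400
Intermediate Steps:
H(c) = (4 + c)/(1 + c) (H(c) = (4 + c)/(c + 1) = (4 + c)/(1 + c))
N(K) = -7/5 + K (N(K) = ((4 + 4)/(1 + 4) - 3) + K = (8/5 - 3) + K = -7/5 + K)
B = 51/5 (B = -3 - 3*(-7/5 - 3) = -3 - 3*(-22/5) = -3 + 66/5 = 51/5 ≈ 10.200)
B*(-12) + 110 = (51/5)*(-12) + 110 = -612/5 + 110 = -62/5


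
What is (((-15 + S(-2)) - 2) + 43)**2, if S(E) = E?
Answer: 576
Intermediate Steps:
(((-15 + S(-2)) - 2) + 43)**2 = (((-15 - 2) - 2) + 43)**2 = ((-17 - 2) + 43)**2 = (-19 + 43)**2 = 24**2 = 576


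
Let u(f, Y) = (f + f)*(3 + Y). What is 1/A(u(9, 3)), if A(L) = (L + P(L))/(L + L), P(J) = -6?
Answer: 36/17 ≈ 2.1176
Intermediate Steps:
u(f, Y) = 2*f*(3 + Y) (u(f, Y) = (2*f)*(3 + Y) = 2*f*(3 + Y))
A(L) = (-6 + L)/(2*L) (A(L) = (L - 6)/(L + L) = (-6 + L)/((2*L)) = (-6 + L)*(1/(2*L)) = (-6 + L)/(2*L))
1/A(u(9, 3)) = 1/((-6 + 2*9*(3 + 3))/(2*((2*9*(3 + 3))))) = 1/((-6 + 2*9*6)/(2*((2*9*6)))) = 1/((1/2)*(-6 + 108)/108) = 1/((1/2)*(1/108)*102) = 1/(17/36) = 36/17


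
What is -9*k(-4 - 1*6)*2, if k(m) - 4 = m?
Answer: 108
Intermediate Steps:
k(m) = 4 + m
-9*k(-4 - 1*6)*2 = -9*(4 + (-4 - 1*6))*2 = -9*(4 + (-4 - 6))*2 = -9*(4 - 10)*2 = -9*(-6)*2 = 54*2 = 108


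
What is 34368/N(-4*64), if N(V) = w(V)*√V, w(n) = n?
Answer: 537*I/64 ≈ 8.3906*I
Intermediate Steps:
N(V) = V^(3/2) (N(V) = V*√V = V^(3/2))
34368/N(-4*64) = 34368/((-4*64)^(3/2)) = 34368/((-256)^(3/2)) = 34368/((-4096*I)) = 34368*(I/4096) = 537*I/64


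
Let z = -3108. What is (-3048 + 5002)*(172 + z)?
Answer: -5736944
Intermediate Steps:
(-3048 + 5002)*(172 + z) = (-3048 + 5002)*(172 - 3108) = 1954*(-2936) = -5736944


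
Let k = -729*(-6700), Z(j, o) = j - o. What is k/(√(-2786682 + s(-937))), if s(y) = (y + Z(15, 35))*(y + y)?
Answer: -407025*I*√62079/20693 ≈ -4900.8*I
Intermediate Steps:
s(y) = 2*y*(-20 + y) (s(y) = (y + (15 - 1*35))*(y + y) = (y + (15 - 35))*(2*y) = (y - 20)*(2*y) = (-20 + y)*(2*y) = 2*y*(-20 + y))
k = 4884300
k/(√(-2786682 + s(-937))) = 4884300/(√(-2786682 + 2*(-937)*(-20 - 937))) = 4884300/(√(-2786682 + 2*(-937)*(-957))) = 4884300/(√(-2786682 + 1793418)) = 4884300/(√(-993264)) = 4884300/((4*I*√62079)) = 4884300*(-I*√62079/248316) = -407025*I*√62079/20693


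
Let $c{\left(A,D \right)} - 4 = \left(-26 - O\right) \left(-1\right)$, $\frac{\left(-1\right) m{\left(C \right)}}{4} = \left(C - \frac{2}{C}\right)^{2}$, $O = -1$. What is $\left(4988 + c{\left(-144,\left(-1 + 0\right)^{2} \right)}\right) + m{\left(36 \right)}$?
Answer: $- \frac{12232}{81} \approx -151.01$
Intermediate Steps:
$m{\left(C \right)} = - 4 \left(C - \frac{2}{C}\right)^{2}$
$c{\left(A,D \right)} = 29$ ($c{\left(A,D \right)} = 4 + \left(-26 - -1\right) \left(-1\right) = 4 + \left(-26 + 1\right) \left(-1\right) = 4 - -25 = 4 + 25 = 29$)
$\left(4988 + c{\left(-144,\left(-1 + 0\right)^{2} \right)}\right) + m{\left(36 \right)} = \left(4988 + 29\right) - \frac{4 \left(-2 + 36^{2}\right)^{2}}{1296} = 5017 - \frac{\left(-2 + 1296\right)^{2}}{324} = 5017 - \frac{1294^{2}}{324} = 5017 - \frac{1}{324} \cdot 1674436 = 5017 - \frac{418609}{81} = - \frac{12232}{81}$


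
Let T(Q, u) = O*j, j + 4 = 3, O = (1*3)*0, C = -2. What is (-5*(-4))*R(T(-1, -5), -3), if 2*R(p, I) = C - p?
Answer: -20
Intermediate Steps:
O = 0 (O = 3*0 = 0)
j = -1 (j = -4 + 3 = -1)
T(Q, u) = 0 (T(Q, u) = 0*(-1) = 0)
R(p, I) = -1 - p/2 (R(p, I) = (-2 - p)/2 = -1 - p/2)
(-5*(-4))*R(T(-1, -5), -3) = (-5*(-4))*(-1 - 1/2*0) = 20*(-1 + 0) = 20*(-1) = -20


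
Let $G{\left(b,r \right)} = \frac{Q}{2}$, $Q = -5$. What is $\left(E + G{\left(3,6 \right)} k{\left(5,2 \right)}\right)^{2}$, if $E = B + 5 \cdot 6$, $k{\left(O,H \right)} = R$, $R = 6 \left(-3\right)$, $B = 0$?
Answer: $5625$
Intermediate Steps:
$R = -18$
$k{\left(O,H \right)} = -18$
$E = 30$ ($E = 0 + 5 \cdot 6 = 0 + 30 = 30$)
$G{\left(b,r \right)} = - \frac{5}{2}$
$\left(E + G{\left(3,6 \right)} k{\left(5,2 \right)}\right)^{2} = \left(30 - -45\right)^{2} = \left(30 + 45\right)^{2} = 75^{2} = 5625$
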